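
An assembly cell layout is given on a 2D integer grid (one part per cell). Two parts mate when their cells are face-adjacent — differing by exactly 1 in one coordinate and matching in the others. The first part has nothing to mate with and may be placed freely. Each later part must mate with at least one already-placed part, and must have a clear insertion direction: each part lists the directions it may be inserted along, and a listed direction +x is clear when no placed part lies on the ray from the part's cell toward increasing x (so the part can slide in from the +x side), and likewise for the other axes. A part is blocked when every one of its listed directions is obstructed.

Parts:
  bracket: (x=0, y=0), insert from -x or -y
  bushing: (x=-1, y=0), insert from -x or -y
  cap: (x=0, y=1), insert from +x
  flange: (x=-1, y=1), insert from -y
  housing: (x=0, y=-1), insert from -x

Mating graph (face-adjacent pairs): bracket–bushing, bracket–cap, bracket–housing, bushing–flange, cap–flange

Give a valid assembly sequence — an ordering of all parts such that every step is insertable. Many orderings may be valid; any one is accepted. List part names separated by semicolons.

1. housing@(0, -1) [-x clear] — {housing}
2. bracket@(0, 0) [-x clear] — {bracket, housing}
3. cap@(0, 1) [+x clear] — {bracket, cap, housing}
4. flange@(-1, 1) [-y clear] — {bracket, cap, flange, housing}
5. bushing@(-1, 0) [-x clear] — {bracket, bushing, cap, flange, housing}

housing; bracket; cap; flange; bushing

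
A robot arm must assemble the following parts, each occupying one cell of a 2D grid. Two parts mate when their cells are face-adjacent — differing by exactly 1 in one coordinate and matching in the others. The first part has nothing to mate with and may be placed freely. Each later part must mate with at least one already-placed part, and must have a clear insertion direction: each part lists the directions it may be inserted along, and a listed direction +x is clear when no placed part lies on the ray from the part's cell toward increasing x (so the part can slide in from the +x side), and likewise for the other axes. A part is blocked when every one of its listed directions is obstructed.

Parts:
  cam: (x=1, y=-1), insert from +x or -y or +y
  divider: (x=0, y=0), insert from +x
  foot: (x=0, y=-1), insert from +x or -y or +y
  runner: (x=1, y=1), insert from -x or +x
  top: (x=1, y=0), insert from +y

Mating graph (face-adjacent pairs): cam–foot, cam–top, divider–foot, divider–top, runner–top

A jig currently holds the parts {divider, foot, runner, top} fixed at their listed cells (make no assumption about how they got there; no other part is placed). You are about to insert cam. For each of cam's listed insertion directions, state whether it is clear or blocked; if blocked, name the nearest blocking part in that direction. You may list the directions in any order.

+x: clear; +y: blocked by top; -y: clear

+x: ray from cam(1, -1) has no placed part ⇒ clear
-y: ray from cam(1, -1) has no placed part ⇒ clear
+y: nearest on ray is top@(1, 0) ⇒ blocked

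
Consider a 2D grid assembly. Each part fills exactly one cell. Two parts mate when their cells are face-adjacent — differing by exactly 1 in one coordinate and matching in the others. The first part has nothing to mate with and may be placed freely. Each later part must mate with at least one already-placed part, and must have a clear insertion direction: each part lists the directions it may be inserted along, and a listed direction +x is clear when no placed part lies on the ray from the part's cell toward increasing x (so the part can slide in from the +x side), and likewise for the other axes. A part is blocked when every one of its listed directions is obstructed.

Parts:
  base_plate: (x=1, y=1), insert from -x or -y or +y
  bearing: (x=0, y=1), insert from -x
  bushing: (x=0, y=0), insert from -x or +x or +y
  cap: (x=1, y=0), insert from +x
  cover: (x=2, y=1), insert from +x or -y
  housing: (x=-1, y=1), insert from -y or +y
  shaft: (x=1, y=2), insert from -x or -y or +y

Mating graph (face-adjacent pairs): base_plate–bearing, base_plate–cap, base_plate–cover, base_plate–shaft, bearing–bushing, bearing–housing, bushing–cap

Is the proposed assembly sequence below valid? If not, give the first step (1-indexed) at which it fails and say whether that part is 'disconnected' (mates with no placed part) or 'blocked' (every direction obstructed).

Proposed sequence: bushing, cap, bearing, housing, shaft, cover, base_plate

1. bushing@(0, 0) [-x clear] — {bushing}
2. cap@(1, 0) [+x clear] — {bushing, cap}
3. bearing@(0, 1) [-x clear] — {bearing, bushing, cap}
4. housing@(-1, 1) [-y clear] — {bearing, bushing, cap, housing}
5. shaft@(1, 2) — no placed neighbour ⇒ disconnected

Invalid at step 5 (disconnected)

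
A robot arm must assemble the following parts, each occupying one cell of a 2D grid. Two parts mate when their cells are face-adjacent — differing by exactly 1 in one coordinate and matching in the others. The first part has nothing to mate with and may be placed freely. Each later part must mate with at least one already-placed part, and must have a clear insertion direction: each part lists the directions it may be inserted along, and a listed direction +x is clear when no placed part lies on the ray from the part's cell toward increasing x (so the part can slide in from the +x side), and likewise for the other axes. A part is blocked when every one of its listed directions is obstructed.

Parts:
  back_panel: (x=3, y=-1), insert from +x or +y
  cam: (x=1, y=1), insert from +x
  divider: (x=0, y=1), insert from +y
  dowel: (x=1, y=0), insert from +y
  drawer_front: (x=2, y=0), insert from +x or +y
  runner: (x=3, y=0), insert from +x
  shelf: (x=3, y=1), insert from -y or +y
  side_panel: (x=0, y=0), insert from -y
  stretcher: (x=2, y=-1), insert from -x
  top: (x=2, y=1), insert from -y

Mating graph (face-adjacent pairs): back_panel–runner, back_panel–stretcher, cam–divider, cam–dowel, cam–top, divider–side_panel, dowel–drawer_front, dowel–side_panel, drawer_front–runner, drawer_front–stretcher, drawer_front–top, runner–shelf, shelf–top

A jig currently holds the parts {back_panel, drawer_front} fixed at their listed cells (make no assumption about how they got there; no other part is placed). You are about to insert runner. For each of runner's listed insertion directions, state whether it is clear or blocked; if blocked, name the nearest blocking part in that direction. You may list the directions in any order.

+x: ray from runner(3, 0) has no placed part ⇒ clear

+x: clear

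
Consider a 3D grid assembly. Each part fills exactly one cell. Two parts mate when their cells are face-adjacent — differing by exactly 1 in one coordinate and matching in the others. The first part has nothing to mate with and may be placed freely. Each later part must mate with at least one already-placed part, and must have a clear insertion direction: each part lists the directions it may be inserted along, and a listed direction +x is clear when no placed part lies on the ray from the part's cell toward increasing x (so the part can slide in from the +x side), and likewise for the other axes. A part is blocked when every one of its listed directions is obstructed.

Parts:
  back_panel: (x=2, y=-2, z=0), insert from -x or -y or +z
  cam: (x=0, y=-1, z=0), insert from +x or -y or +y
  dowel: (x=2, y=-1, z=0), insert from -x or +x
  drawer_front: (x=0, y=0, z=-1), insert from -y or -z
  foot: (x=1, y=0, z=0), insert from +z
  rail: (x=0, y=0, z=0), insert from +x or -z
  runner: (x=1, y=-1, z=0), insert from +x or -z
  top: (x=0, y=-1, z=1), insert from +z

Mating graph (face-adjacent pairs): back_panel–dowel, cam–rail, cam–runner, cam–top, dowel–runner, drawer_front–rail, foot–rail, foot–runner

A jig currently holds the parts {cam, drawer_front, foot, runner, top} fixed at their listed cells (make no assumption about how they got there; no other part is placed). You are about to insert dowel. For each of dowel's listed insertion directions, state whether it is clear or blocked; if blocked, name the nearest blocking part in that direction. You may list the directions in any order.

+x: clear; -x: blocked by runner

-x: nearest on ray is runner@(1, -1, 0) ⇒ blocked
+x: ray from dowel(2, -1, 0) has no placed part ⇒ clear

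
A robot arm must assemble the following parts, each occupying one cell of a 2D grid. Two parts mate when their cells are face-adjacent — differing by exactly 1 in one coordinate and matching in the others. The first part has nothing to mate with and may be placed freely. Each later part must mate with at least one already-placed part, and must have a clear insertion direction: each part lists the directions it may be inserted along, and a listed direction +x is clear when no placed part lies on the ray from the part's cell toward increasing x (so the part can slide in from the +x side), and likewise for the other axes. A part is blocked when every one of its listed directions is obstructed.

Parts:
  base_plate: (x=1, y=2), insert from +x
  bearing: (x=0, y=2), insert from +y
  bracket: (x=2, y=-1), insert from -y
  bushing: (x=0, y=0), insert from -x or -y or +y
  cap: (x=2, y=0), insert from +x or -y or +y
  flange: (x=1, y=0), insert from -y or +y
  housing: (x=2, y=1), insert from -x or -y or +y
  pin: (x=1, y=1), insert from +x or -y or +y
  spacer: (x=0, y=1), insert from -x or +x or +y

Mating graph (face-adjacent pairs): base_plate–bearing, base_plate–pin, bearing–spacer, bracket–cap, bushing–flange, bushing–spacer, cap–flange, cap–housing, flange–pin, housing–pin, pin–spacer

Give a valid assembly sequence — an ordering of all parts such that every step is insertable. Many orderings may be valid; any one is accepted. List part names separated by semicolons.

1. cap@(2, 0) [+x clear] — {cap}
2. bracket@(2, -1) [-y clear] — {bracket, cap}
3. flange@(1, 0) [-y clear] — {bracket, cap, flange}
4. pin@(1, 1) [+x clear] — {bracket, cap, flange, pin}
5. base_plate@(1, 2) [+x clear] — {base_plate, bracket, cap, flange, pin}
6. housing@(2, 1) [+y clear] — {base_plate, bracket, cap, flange, housing, pin}
7. bushing@(0, 0) [-x clear] — {base_plate, bracket, bushing, cap, flange, housing, pin}
8. spacer@(0, 1) [-x clear] — {base_plate, bracket, bushing, cap, flange, housing, pin, spacer}
9. bearing@(0, 2) [+y clear] — {base_plate, bearing, bracket, bushing, cap, flange, housing, pin, spacer}

cap; bracket; flange; pin; base_plate; housing; bushing; spacer; bearing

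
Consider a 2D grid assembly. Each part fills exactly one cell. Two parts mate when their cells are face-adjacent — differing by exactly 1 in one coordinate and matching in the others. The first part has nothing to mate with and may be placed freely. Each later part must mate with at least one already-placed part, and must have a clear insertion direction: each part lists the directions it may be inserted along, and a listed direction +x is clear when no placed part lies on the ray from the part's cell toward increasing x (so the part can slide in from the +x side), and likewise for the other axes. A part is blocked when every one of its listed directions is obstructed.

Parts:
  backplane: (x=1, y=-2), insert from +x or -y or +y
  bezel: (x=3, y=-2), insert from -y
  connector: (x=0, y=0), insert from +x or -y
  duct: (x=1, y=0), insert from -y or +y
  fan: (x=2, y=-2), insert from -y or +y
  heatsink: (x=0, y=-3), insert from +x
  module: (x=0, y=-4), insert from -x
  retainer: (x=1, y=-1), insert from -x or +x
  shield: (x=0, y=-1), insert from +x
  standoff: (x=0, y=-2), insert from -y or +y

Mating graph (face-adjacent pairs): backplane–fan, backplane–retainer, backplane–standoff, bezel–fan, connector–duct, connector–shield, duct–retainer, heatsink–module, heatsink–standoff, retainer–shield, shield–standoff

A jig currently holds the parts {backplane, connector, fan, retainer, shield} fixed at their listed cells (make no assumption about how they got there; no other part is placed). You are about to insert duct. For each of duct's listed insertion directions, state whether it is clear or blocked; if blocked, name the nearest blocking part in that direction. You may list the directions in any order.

+y: clear; -y: blocked by retainer

-y: nearest on ray is retainer@(1, -1) ⇒ blocked
+y: ray from duct(1, 0) has no placed part ⇒ clear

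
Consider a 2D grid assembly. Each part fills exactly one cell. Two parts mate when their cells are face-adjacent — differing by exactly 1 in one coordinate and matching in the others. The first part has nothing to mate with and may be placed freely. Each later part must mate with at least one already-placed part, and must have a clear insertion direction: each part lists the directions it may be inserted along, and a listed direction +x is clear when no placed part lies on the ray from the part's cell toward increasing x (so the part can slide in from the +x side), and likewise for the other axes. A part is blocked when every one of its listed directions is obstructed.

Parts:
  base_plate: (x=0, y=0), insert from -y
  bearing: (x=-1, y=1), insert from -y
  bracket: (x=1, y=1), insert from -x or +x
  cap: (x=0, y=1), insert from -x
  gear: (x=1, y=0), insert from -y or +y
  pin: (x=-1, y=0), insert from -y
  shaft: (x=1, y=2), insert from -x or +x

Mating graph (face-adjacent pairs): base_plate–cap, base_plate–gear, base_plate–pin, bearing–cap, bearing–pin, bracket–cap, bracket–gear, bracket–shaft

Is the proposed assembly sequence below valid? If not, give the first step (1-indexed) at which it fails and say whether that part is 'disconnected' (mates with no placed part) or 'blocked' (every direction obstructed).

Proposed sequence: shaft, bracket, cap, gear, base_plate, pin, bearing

Invalid at step 7 (blocked)

1. shaft@(1, 2) [-x clear] — {shaft}
2. bracket@(1, 1) [-x clear] — {bracket, shaft}
3. cap@(0, 1) [-x clear] — {bracket, cap, shaft}
4. gear@(1, 0) [-y clear] — {bracket, cap, gear, shaft}
5. base_plate@(0, 0) [-y clear] — {base_plate, bracket, cap, gear, shaft}
6. pin@(-1, 0) [-y clear] — {base_plate, bracket, cap, gear, pin, shaft}
7. bearing@(-1, 1) — -y all obstructed ⇒ blocked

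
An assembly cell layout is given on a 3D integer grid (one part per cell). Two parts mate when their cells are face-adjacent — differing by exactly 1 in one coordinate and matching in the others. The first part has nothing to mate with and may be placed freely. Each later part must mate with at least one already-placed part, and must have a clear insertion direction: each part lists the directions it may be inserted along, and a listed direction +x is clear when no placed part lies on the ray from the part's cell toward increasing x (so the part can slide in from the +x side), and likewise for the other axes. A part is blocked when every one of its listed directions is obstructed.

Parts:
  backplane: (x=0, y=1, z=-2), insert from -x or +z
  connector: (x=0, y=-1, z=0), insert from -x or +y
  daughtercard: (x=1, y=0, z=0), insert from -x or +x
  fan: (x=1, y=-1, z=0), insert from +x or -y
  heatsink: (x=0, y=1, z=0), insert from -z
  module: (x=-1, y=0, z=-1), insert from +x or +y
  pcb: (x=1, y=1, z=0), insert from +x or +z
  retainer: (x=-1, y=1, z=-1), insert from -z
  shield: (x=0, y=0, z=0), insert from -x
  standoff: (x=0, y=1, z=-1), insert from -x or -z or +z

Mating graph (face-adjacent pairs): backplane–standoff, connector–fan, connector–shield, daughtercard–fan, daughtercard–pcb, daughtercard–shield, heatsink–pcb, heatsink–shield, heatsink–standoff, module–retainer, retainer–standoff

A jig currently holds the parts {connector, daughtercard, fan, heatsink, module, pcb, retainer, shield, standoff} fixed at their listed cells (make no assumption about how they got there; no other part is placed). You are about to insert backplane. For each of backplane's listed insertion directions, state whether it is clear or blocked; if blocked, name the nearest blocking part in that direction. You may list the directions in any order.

+z: blocked by standoff; -x: clear

-x: ray from backplane(0, 1, -2) has no placed part ⇒ clear
+z: nearest on ray is standoff@(0, 1, -1) ⇒ blocked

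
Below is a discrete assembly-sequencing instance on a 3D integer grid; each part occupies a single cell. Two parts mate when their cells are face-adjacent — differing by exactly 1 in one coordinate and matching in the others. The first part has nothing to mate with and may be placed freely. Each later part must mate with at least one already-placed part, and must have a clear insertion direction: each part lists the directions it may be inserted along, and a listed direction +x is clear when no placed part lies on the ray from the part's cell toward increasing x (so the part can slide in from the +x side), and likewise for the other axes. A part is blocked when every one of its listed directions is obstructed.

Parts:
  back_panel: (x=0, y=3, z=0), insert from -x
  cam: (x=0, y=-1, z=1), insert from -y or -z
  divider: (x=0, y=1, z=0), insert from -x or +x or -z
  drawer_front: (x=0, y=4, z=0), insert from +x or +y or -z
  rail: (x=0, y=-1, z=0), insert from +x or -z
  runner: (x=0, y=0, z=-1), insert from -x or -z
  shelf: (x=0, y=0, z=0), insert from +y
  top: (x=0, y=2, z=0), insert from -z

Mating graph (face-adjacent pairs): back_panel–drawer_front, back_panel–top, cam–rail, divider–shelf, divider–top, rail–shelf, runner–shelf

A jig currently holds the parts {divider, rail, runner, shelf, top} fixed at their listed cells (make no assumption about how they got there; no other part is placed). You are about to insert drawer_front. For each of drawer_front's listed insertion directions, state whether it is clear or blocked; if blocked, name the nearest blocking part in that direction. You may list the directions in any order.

+x: ray from drawer_front(0, 4, 0) has no placed part ⇒ clear
+y: ray from drawer_front(0, 4, 0) has no placed part ⇒ clear
-z: ray from drawer_front(0, 4, 0) has no placed part ⇒ clear

+x: clear; +y: clear; -z: clear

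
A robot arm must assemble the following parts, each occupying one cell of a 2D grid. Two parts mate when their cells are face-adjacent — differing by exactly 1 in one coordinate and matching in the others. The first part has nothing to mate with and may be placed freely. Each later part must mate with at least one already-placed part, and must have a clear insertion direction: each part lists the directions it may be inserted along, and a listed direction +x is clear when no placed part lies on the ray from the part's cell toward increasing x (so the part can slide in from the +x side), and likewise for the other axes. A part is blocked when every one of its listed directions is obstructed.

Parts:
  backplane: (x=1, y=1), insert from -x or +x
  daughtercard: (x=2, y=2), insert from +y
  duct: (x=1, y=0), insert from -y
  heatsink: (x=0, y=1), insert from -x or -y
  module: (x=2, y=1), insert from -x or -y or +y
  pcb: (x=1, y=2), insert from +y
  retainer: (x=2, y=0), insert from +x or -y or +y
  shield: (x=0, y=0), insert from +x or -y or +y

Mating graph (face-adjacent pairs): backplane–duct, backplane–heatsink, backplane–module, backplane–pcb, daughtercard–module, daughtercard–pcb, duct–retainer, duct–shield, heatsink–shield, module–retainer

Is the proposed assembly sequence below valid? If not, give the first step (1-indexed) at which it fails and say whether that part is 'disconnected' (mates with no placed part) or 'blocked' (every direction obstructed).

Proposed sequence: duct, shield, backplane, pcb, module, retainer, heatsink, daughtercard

Valid

1. duct@(1, 0) [-y clear] — {duct}
2. shield@(0, 0) [-y clear] — {duct, shield}
3. backplane@(1, 1) [-x clear] — {backplane, duct, shield}
4. pcb@(1, 2) [+y clear] — {backplane, duct, pcb, shield}
5. module@(2, 1) [-y clear] — {backplane, duct, module, pcb, shield}
6. retainer@(2, 0) [+x clear] — {backplane, duct, module, pcb, retainer, shield}
7. heatsink@(0, 1) [-x clear] — {backplane, duct, heatsink, module, pcb, retainer, shield}
8. daughtercard@(2, 2) [+y clear] — {backplane, daughtercard, duct, heatsink, module, pcb, retainer, shield}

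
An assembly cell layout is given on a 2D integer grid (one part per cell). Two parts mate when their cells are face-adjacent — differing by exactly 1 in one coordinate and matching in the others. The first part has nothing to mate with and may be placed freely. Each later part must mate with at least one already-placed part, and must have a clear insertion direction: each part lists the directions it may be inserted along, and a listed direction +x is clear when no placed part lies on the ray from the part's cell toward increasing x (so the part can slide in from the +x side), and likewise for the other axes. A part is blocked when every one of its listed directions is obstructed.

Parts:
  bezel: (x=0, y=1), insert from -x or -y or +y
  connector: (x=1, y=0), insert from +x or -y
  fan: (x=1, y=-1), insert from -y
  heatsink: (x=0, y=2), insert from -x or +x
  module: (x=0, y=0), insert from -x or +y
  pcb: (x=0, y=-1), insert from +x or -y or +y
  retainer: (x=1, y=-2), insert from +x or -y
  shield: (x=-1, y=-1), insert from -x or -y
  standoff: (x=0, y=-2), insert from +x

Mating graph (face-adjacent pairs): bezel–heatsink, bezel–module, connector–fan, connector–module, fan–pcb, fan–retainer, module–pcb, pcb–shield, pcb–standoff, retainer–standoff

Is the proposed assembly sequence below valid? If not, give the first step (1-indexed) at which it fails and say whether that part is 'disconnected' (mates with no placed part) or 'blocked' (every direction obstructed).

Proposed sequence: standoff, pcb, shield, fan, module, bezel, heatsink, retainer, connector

Valid

1. standoff@(0, -2) [+x clear] — {standoff}
2. pcb@(0, -1) [+x clear] — {pcb, standoff}
3. shield@(-1, -1) [-x clear] — {pcb, shield, standoff}
4. fan@(1, -1) [-y clear] — {fan, pcb, shield, standoff}
5. module@(0, 0) [-x clear] — {fan, module, pcb, shield, standoff}
6. bezel@(0, 1) [-x clear] — {bezel, fan, module, pcb, shield, standoff}
7. heatsink@(0, 2) [-x clear] — {bezel, fan, heatsink, module, pcb, shield, standoff}
8. retainer@(1, -2) [+x clear] — {bezel, fan, heatsink, module, pcb, retainer, shield, standoff}
9. connector@(1, 0) [+x clear] — {bezel, connector, fan, heatsink, module, pcb, retainer, shield, standoff}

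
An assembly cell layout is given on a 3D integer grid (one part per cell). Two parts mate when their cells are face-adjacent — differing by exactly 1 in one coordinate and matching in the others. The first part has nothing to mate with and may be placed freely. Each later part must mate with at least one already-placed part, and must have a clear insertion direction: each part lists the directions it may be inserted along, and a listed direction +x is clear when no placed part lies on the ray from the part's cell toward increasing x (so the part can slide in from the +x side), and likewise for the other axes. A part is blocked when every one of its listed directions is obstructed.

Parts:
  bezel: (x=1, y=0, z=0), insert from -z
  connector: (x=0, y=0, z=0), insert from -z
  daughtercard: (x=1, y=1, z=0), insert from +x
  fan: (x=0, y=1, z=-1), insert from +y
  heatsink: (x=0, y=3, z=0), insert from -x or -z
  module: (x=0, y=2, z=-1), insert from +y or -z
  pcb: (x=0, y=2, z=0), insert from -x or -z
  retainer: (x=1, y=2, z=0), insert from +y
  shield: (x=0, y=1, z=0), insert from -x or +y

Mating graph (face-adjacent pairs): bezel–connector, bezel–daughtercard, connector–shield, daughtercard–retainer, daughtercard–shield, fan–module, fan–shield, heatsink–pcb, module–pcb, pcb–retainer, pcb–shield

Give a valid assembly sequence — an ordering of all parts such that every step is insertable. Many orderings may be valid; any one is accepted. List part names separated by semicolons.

connector; shield; pcb; retainer; bezel; heatsink; fan; module; daughtercard

1. connector@(0, 0, 0) [-z clear] — {connector}
2. shield@(0, 1, 0) [-x clear] — {connector, shield}
3. pcb@(0, 2, 0) [-x clear] — {connector, pcb, shield}
4. retainer@(1, 2, 0) [+y clear] — {connector, pcb, retainer, shield}
5. bezel@(1, 0, 0) [-z clear] — {bezel, connector, pcb, retainer, shield}
6. heatsink@(0, 3, 0) [-x clear] — {bezel, connector, heatsink, pcb, retainer, shield}
7. fan@(0, 1, -1) [+y clear] — {bezel, connector, fan, heatsink, pcb, retainer, shield}
8. module@(0, 2, -1) [+y clear] — {bezel, connector, fan, heatsink, module, pcb, retainer, shield}
9. daughtercard@(1, 1, 0) [+x clear] — {bezel, connector, daughtercard, fan, heatsink, module, pcb, retainer, shield}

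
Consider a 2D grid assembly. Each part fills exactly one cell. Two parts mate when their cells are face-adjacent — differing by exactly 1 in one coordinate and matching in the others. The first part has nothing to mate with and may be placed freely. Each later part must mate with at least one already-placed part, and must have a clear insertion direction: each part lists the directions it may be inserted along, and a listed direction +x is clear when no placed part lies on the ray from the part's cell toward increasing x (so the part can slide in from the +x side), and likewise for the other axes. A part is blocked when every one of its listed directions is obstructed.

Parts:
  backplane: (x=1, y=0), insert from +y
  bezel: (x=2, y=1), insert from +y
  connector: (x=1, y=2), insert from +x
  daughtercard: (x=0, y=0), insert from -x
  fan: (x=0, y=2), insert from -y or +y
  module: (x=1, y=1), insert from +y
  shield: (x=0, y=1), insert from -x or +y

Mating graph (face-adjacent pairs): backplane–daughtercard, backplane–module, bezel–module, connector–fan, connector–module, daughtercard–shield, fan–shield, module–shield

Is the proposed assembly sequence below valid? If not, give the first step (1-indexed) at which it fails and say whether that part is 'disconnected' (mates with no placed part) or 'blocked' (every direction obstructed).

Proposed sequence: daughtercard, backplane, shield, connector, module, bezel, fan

Invalid at step 4 (disconnected)

1. daughtercard@(0, 0) [-x clear] — {daughtercard}
2. backplane@(1, 0) [+y clear] — {backplane, daughtercard}
3. shield@(0, 1) [-x clear] — {backplane, daughtercard, shield}
4. connector@(1, 2) — no placed neighbour ⇒ disconnected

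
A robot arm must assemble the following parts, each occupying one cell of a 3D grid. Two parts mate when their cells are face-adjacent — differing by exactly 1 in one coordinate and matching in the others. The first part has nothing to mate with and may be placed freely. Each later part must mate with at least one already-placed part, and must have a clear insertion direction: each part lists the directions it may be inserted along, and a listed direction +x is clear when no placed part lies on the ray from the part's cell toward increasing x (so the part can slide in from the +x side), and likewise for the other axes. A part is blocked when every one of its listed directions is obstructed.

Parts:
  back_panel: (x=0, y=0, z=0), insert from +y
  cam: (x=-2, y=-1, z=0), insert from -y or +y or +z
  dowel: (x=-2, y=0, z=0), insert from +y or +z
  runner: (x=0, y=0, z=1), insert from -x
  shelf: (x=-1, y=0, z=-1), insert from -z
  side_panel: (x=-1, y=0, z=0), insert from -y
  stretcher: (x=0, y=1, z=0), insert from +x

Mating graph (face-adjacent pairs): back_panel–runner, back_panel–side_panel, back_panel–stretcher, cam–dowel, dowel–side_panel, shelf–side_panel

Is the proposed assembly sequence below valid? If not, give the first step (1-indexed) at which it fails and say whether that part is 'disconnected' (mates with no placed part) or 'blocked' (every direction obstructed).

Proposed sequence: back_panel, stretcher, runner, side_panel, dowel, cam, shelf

1. back_panel@(0, 0, 0) [+y clear] — {back_panel}
2. stretcher@(0, 1, 0) [+x clear] — {back_panel, stretcher}
3. runner@(0, 0, 1) [-x clear] — {back_panel, runner, stretcher}
4. side_panel@(-1, 0, 0) [-y clear] — {back_panel, runner, side_panel, stretcher}
5. dowel@(-2, 0, 0) [+y clear] — {back_panel, dowel, runner, side_panel, stretcher}
6. cam@(-2, -1, 0) [-y clear] — {back_panel, cam, dowel, runner, side_panel, stretcher}
7. shelf@(-1, 0, -1) [-z clear] — {back_panel, cam, dowel, runner, shelf, side_panel, stretcher}

Valid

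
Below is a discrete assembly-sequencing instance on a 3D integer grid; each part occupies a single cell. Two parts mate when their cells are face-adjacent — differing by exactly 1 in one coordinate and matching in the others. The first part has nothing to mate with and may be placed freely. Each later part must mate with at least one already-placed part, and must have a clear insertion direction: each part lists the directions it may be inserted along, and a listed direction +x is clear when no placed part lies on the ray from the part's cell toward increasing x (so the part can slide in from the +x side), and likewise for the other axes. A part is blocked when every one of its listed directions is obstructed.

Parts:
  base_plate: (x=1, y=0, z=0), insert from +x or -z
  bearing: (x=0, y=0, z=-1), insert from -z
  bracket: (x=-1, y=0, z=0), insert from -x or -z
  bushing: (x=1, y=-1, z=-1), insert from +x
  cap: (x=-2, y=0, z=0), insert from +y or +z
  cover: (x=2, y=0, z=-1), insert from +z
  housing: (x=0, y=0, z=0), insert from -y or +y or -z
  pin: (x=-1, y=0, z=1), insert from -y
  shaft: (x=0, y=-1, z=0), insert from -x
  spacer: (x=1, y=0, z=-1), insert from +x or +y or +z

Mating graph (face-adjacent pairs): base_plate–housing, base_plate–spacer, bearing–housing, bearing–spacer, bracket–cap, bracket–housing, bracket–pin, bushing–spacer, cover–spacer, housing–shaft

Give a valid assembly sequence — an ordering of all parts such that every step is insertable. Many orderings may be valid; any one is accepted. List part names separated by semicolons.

pin; bracket; cap; housing; shaft; bearing; base_plate; spacer; cover; bushing

1. pin@(-1, 0, 1) [-y clear] — {pin}
2. bracket@(-1, 0, 0) [-x clear] — {bracket, pin}
3. cap@(-2, 0, 0) [+y clear] — {bracket, cap, pin}
4. housing@(0, 0, 0) [-y clear] — {bracket, cap, housing, pin}
5. shaft@(0, -1, 0) [-x clear] — {bracket, cap, housing, pin, shaft}
6. bearing@(0, 0, -1) [-z clear] — {bearing, bracket, cap, housing, pin, shaft}
7. base_plate@(1, 0, 0) [+x clear] — {base_plate, bearing, bracket, cap, housing, pin, shaft}
8. spacer@(1, 0, -1) [+x clear] — {base_plate, bearing, bracket, cap, housing, pin, shaft, spacer}
9. cover@(2, 0, -1) [+z clear] — {base_plate, bearing, bracket, cap, cover, housing, pin, shaft, spacer}
10. bushing@(1, -1, -1) [+x clear] — {base_plate, bearing, bracket, bushing, cap, cover, housing, pin, shaft, spacer}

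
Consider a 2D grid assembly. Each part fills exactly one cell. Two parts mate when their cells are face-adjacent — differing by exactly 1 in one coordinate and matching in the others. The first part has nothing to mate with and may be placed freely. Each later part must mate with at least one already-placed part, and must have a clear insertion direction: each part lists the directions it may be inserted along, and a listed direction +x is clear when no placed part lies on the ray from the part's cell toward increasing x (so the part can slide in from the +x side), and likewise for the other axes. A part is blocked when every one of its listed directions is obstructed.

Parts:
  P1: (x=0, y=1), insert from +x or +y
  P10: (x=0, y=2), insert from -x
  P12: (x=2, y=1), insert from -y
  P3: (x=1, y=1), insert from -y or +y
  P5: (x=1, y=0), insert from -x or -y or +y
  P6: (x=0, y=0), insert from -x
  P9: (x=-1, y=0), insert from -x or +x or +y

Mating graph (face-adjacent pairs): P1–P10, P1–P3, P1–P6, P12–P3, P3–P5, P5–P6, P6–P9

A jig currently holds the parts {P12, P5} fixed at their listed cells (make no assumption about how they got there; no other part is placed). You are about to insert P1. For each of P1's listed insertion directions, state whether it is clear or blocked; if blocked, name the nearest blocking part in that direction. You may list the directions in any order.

+x: nearest on ray is P12@(2, 1) ⇒ blocked
+y: ray from P1(0, 1) has no placed part ⇒ clear

+x: blocked by P12; +y: clear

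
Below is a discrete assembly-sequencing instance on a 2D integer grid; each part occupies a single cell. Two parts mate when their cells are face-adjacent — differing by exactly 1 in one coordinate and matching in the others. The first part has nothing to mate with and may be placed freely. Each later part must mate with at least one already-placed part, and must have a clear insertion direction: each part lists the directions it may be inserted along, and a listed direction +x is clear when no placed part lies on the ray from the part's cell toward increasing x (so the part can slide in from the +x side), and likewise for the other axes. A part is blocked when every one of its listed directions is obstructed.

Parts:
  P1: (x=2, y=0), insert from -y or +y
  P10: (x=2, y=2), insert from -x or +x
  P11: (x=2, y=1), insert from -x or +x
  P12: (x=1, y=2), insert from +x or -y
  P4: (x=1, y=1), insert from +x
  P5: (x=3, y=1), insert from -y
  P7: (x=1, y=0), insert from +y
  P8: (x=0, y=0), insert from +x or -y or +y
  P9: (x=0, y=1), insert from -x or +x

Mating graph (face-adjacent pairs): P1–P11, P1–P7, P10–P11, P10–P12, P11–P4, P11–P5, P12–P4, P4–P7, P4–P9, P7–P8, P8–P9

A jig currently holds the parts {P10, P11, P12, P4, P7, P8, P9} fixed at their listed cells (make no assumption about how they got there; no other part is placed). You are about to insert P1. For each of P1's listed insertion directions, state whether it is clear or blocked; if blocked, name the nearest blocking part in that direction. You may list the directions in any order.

-y: ray from P1(2, 0) has no placed part ⇒ clear
+y: nearest on ray is P11@(2, 1) ⇒ blocked

+y: blocked by P11; -y: clear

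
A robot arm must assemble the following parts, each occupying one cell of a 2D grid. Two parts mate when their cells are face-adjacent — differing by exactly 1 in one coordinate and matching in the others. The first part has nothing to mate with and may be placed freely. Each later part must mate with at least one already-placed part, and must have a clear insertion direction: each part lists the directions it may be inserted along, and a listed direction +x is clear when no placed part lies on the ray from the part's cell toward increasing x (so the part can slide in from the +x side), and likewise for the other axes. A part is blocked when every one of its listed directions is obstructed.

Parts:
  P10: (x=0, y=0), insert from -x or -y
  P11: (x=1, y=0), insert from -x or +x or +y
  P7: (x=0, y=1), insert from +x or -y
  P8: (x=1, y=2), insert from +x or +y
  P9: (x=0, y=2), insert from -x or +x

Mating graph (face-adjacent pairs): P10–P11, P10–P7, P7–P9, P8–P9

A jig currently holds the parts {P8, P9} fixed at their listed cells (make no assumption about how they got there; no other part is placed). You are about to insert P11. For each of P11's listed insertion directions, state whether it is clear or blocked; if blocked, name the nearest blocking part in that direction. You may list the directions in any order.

-x: ray from P11(1, 0) has no placed part ⇒ clear
+x: ray from P11(1, 0) has no placed part ⇒ clear
+y: nearest on ray is P8@(1, 2) ⇒ blocked

+x: clear; +y: blocked by P8; -x: clear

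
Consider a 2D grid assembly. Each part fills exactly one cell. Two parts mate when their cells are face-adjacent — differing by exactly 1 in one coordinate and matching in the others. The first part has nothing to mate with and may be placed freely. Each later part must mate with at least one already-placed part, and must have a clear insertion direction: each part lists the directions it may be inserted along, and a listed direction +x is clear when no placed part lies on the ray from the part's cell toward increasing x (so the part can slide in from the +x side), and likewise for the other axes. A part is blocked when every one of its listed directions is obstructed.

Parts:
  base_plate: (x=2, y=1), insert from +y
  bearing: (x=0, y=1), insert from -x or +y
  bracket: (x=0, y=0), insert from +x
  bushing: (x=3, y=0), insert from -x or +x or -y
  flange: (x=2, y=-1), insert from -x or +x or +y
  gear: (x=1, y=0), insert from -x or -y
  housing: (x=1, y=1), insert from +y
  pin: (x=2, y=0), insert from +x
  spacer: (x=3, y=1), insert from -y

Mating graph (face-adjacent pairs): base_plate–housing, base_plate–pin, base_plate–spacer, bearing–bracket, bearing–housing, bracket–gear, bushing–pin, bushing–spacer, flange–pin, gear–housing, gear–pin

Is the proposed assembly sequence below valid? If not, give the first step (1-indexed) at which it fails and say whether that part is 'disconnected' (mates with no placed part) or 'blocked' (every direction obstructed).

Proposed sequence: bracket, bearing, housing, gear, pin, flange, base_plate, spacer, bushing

Valid

1. bracket@(0, 0) [+x clear] — {bracket}
2. bearing@(0, 1) [-x clear] — {bearing, bracket}
3. housing@(1, 1) [+y clear] — {bearing, bracket, housing}
4. gear@(1, 0) [-y clear] — {bearing, bracket, gear, housing}
5. pin@(2, 0) [+x clear] — {bearing, bracket, gear, housing, pin}
6. flange@(2, -1) [-x clear] — {bearing, bracket, flange, gear, housing, pin}
7. base_plate@(2, 1) [+y clear] — {base_plate, bearing, bracket, flange, gear, housing, pin}
8. spacer@(3, 1) [-y clear] — {base_plate, bearing, bracket, flange, gear, housing, pin, spacer}
9. bushing@(3, 0) [+x clear] — {base_plate, bearing, bracket, bushing, flange, gear, housing, pin, spacer}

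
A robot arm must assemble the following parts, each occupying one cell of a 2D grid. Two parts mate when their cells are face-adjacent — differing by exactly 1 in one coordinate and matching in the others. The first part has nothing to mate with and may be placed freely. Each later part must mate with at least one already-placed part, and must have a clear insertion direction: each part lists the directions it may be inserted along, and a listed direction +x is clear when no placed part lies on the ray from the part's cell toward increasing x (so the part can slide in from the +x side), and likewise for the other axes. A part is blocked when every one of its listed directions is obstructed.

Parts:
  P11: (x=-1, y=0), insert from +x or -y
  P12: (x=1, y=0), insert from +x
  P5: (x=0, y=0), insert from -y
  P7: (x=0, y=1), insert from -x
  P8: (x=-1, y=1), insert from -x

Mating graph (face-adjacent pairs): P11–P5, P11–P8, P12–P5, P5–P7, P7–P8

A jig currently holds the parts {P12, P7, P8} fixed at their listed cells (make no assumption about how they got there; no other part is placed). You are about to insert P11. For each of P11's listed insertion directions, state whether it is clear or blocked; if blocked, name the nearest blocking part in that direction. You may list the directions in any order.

+x: blocked by P12; -y: clear

+x: nearest on ray is P12@(1, 0) ⇒ blocked
-y: ray from P11(-1, 0) has no placed part ⇒ clear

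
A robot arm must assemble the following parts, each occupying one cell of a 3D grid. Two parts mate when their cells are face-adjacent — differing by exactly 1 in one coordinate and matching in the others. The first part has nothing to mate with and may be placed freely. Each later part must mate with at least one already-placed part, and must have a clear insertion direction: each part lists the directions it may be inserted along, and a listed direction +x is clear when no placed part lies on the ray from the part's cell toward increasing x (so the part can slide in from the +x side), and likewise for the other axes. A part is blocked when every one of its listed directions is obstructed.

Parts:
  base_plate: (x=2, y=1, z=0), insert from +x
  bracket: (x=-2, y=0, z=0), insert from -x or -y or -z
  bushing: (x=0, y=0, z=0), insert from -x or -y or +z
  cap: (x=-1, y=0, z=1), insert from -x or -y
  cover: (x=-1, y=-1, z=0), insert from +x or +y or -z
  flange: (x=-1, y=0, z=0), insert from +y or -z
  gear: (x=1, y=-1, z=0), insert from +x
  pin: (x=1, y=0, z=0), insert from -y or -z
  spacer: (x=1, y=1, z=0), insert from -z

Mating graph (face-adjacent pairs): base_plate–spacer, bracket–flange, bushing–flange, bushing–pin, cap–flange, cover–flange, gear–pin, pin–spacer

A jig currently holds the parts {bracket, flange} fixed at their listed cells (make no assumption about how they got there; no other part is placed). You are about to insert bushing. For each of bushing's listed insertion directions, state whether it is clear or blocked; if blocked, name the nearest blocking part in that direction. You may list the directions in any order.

+z: clear; -x: blocked by flange; -y: clear

-x: nearest on ray is flange@(-1, 0, 0) ⇒ blocked
-y: ray from bushing(0, 0, 0) has no placed part ⇒ clear
+z: ray from bushing(0, 0, 0) has no placed part ⇒ clear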